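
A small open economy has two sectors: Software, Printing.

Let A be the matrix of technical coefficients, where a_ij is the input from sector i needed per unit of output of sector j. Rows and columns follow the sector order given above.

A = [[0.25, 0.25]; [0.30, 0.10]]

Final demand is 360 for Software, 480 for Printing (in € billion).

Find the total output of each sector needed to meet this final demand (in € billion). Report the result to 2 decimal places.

I − A =
  [   0.75    -0.25]
  [  -0.30     0.90]
det(I−A) = (0.75)(0.90) − (-0.25)(-0.30) = 0.6000
adj(I−A) = [[0.90, 0.25], [0.30, 0.75]]
(I − A)⁻¹ = adj(I−A) / det(I−A) ≈
  [   1.5000     0.4167]
  [   0.5000     1.2500]
x = (I − A)⁻¹ d = adj(I−A)·d / det(I−A), with det(I−A) = 0.6000:
  x_1 = (0.90·360 + 0.25·480) / 0.6000 = 444.00 / 0.6000 = 740.00
  x_2 = (0.30·360 + 0.75·480) / 0.6000 = 468.00 / 0.6000 = 780.00

x_1 = 740.00, x_2 = 780.00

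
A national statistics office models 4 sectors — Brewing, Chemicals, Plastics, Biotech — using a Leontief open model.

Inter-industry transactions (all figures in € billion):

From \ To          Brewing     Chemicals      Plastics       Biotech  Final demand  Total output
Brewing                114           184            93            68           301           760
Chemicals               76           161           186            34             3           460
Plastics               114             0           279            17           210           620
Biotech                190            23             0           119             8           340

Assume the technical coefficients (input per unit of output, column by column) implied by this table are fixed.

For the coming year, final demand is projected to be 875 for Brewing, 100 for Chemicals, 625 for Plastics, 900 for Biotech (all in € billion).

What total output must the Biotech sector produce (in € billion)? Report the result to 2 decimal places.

x_4 = 2704.54

Technical coefficients a_ij = z_ij / X_j:
  a_11 = 114/760 = 0.15, a_21 = 76/760 = 0.10, a_31 = 114/760 = 0.15, a_41 = 190/760 = 0.25
  a_12 = 184/460 = 0.40, a_22 = 161/460 = 0.35, a_32 = 0/460 = 0.00, a_42 = 23/460 = 0.05
  a_13 = 93/620 = 0.15, a_23 = 186/620 = 0.30, a_33 = 279/620 = 0.45, a_43 = 0/620 = 0.00
  a_14 = 68/340 = 0.20, a_24 = 34/340 = 0.10, a_34 = 17/340 = 0.05, a_44 = 119/340 = 0.35
I − A =
  [   0.85    -0.40    -0.15    -0.20]
  [  -0.10     0.65    -0.30    -0.10]
  [  -0.15     0.00     0.55    -0.05]
  [  -0.25    -0.05     0.00     0.65]
Compute the cofactors C_ij = (−1)^(i+j)·(3×3 minor ij) of I−A; the adjugate is their transpose:
adj(I−A) = Cᵀ =
  [ 0.228875   0.148875   0.143625   0.104375]
  [ 0.082500   0.259875   0.164250   0.078000]
  [ 0.071000   0.047625   0.285375   0.051125]
  [ 0.094375   0.077250   0.067875   0.249250]
det(I−A) = Σ_j (I−A)_1j·C_1j = (0.85)(0.228875) + (-0.40)(0.082500) + (-0.15)(0.071000) + (-0.20)(0.094375) = 0.13201875
(I − A)⁻¹ = adj(I−A) / det(I−A) ≈
  [   1.7337     1.1277     1.0879     0.7906]
  [   0.6249     1.9685     1.2441     0.5908]
  [   0.5378     0.3607     2.1616     0.3873]
  [   0.7149     0.5851     0.5141     1.8880]
x = (I − A)⁻¹ d = adj(I−A)·d / det(I−A), with det(I−A) = 0.13201875:
  x_1 = (0.228875·875 + 0.148875·100 + 0.143625·625 + 0.104375·900) / 0.13201875 = 398.85625 / 0.13201875 ≈ 3021.21
  x_2 = (0.082500·875 + 0.259875·100 + 0.164250·625 + 0.078000·900) / 0.13201875 = 271.03125 / 0.13201875 ≈ 2052.98
  x_3 = (0.071000·875 + 0.047625·100 + 0.285375·625 + 0.051125·900) / 0.13201875 = 291.259375 / 0.13201875 ≈ 2206.20
  x_4 = (0.094375·875 + 0.077250·100 + 0.067875·625 + 0.249250·900) / 0.13201875 = 357.05 / 0.13201875 ≈ 2704.54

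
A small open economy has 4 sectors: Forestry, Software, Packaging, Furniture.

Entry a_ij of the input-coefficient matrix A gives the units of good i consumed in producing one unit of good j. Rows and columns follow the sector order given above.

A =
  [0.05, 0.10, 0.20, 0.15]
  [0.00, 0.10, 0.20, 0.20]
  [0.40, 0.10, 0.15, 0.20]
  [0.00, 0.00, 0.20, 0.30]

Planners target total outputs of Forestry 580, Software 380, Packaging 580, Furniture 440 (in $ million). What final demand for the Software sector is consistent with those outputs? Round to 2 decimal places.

I − A =
  [   0.95    -0.10    -0.20    -0.15]
  [   0.00     0.90    -0.20    -0.20]
  [  -0.40    -0.10     0.85    -0.20]
  [   0.00     0.00    -0.20     0.70]
d = (I − A) x:
  d_1 = (+0.95)·580 + (-0.10)·380 + (-0.20)·580 + (-0.15)·440 = 331.00
  d_2 = (+0.00)·580 + (+0.90)·380 + (-0.20)·580 + (-0.20)·440 = 138.00
  d_3 = (-0.40)·580 + (-0.10)·380 + (+0.85)·580 + (-0.20)·440 = 135.00
  d_4 = (+0.00)·580 + (+0.00)·380 + (-0.20)·580 + (+0.70)·440 = 192.00

d_2 = 138.00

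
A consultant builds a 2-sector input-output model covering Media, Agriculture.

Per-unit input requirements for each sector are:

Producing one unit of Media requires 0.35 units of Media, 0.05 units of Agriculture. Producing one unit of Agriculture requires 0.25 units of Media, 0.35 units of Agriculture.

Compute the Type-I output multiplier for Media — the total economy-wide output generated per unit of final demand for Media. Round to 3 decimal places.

m_M = 1.707

I − A =
  [   0.65    -0.25]
  [  -0.05     0.65]
det(I−A) = (0.65)(0.65) − (-0.25)(-0.05) = 0.4100
adj(I−A) = [[0.65, 0.25], [0.05, 0.65]]
(I − A)⁻¹ = adj(I−A) / det(I−A) ≈
  [   1.5854     0.6098]
  [   0.1220     1.5854]
The output multiplier for sector j is the column-j sum of the Leontief inverse (I − A)⁻¹ = adj(I−A) / det(I−A).
Column M of adj(I−A): (0.65, 0.05); det(I−A) = 0.4100.
m_M = (0.65 + 0.05) / 0.4100 = 0.70 / 0.4100 ≈ 1.707.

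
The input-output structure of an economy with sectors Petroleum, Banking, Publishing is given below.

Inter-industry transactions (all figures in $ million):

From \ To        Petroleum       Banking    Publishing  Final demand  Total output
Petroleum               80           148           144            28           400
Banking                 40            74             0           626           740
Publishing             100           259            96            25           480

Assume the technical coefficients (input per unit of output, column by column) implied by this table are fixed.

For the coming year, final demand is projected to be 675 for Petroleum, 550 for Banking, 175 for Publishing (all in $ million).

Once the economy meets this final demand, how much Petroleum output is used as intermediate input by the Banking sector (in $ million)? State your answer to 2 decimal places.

z_12 = 153.53

Technical coefficients a_ij = z_ij / X_j:
  a_11 = 80/400 = 0.20, a_21 = 40/400 = 0.10, a_31 = 100/400 = 0.25
  a_12 = 148/740 = 0.20, a_22 = 74/740 = 0.10, a_32 = 259/740 = 0.35
  a_13 = 144/480 = 0.30, a_23 = 0/480 = 0.00, a_33 = 96/480 = 0.20
I − A =
  [   0.80    -0.20    -0.30]
  [  -0.10     0.90     0.00]
  [  -0.25    -0.35     0.80]
Cofactors of I−A, C_ij = (−1)^(i+j)·(minor ij) (rows/columns in the sector order above):
  C_11 = (0.90)(0.80) − (0.00)(-0.35) = 0.7200
  C_12 = −[(-0.10)(0.80) − (0.00)(-0.25)] = 0.0800
  C_13 = (-0.10)(-0.35) − (0.90)(-0.25) = 0.2600
  C_21 = −[(-0.20)(0.80) − (-0.30)(-0.35)] = 0.2650
  C_22 = (0.80)(0.80) − (-0.30)(-0.25) = 0.5650
  C_23 = −[(0.80)(-0.35) − (-0.20)(-0.25)] = 0.3300
  C_31 = (-0.20)(0.00) − (-0.30)(0.90) = 0.2700
  C_32 = −[(0.80)(0.00) − (-0.30)(-0.10)] = 0.0300
  C_33 = (0.80)(0.90) − (-0.20)(-0.10) = 0.7000
det(I−A) = Σ_j (I−A)_1j·C_1j = (0.80)(0.7200) + (-0.20)(0.0800) + (-0.30)(0.2600) = 0.4820
adj(I−A) = Cᵀ =
  [ 0.7200   0.2650   0.2700]
  [ 0.0800   0.5650   0.0300]
  [ 0.2600   0.3300   0.7000]
(I − A)⁻¹ = adj(I−A) / det(I−A) ≈
  [   1.4938     0.5498     0.5602]
  [   0.1660     1.1722     0.0622]
  [   0.5394     0.6846     1.4523]
First solve x = (I − A)⁻¹ d = adj(I−A)·d / det(I−A); in particular x_2 = (0.0800·675 + 0.5650·550 + 0.0300·175) / 0.4820 = 370.00 / 0.4820 ≈ 767.6349.
Intermediate flow from 1 to 2: z_12 = a_12 · x_2 = 0.20 × 370.00 / 0.4820 = 74.00 / 0.4820 ≈ 153.53.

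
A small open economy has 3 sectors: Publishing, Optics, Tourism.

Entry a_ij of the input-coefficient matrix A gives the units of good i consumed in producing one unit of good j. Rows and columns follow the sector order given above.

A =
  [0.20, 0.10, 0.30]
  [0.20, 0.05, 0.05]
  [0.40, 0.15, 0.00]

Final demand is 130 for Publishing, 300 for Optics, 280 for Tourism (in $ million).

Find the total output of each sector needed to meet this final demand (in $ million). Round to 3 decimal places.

I − A =
  [   0.80    -0.10    -0.30]
  [  -0.20     0.95    -0.05]
  [  -0.40    -0.15     1.00]
Cofactors of I−A, C_ij = (−1)^(i+j)·(minor ij) (rows/columns in the sector order above):
  C_11 = (0.95)(1.00) − (-0.05)(-0.15) = 0.9425
  C_12 = −[(-0.20)(1.00) − (-0.05)(-0.40)] = 0.2200
  C_13 = (-0.20)(-0.15) − (0.95)(-0.40) = 0.4100
  C_21 = −[(-0.10)(1.00) − (-0.30)(-0.15)] = 0.1450
  C_22 = (0.80)(1.00) − (-0.30)(-0.40) = 0.6800
  C_23 = −[(0.80)(-0.15) − (-0.10)(-0.40)] = 0.1600
  C_31 = (-0.10)(-0.05) − (-0.30)(0.95) = 0.2900
  C_32 = −[(0.80)(-0.05) − (-0.30)(-0.20)] = 0.1000
  C_33 = (0.80)(0.95) − (-0.10)(-0.20) = 0.7400
det(I−A) = Σ_j (I−A)_1j·C_1j = (0.80)(0.9425) + (-0.10)(0.2200) + (-0.30)(0.4100) = 0.6090
adj(I−A) = Cᵀ =
  [ 0.9425   0.1450   0.2900]
  [ 0.2200   0.6800   0.1000]
  [ 0.4100   0.1600   0.7400]
(I − A)⁻¹ = adj(I−A) / det(I−A) ≈
  [   1.5476     0.2381     0.4762]
  [   0.3612     1.1166     0.1642]
  [   0.6732     0.2627     1.2151]
x = (I − A)⁻¹ d = adj(I−A)·d / det(I−A), with det(I−A) = 0.6090:
  x_P = (0.9425·130 + 0.1450·300 + 0.2900·280) / 0.6090 = 247.225 / 0.6090 ≈ 405.952
  x_O = (0.2200·130 + 0.6800·300 + 0.1000·280) / 0.6090 = 260.60 / 0.6090 ≈ 427.915
  x_T = (0.4100·130 + 0.1600·300 + 0.7400·280) / 0.6090 = 308.50 / 0.6090 ≈ 506.568

x_P = 405.952, x_O = 427.915, x_T = 506.568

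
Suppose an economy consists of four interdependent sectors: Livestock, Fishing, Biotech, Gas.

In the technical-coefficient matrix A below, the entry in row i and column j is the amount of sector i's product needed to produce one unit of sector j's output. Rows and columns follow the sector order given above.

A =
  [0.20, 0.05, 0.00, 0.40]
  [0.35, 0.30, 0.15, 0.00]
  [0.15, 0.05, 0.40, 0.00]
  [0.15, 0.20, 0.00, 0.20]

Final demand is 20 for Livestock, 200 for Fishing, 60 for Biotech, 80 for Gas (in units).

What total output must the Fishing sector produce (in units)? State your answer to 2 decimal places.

I − A =
  [   0.80    -0.05     0.00    -0.40]
  [  -0.35     0.70    -0.15     0.00]
  [  -0.15    -0.05     0.60     0.00]
  [  -0.15    -0.20     0.00     0.80]
Compute the cofactors C_ij = (−1)^(i+j)·(3×3 minor ij) of I−A; the adjugate is their transpose:
adj(I−A) = Cᵀ =
  [ 0.330000   0.072000   0.018000   0.165000]
  [ 0.186000   0.348000   0.087000   0.093000]
  [ 0.098000   0.047000   0.364000   0.049000]
  [ 0.108375   0.100500   0.025125   0.318375]
det(I−A) = Σ_j (I−A)_1j·C_1j = (0.80)(0.330000) + (-0.05)(0.186000) + (0.00)(0.098000) + (-0.40)(0.108375) = 0.21135
(I − A)⁻¹ = adj(I−A) / det(I−A) ≈
  [   1.5614     0.3407     0.0852     0.7807]
  [   0.8801     1.6466     0.4116     0.4400]
  [   0.4637     0.2224     1.7223     0.2318]
  [   0.5128     0.4755     0.1189     1.5064]
x = (I − A)⁻¹ d = adj(I−A)·d / det(I−A), with det(I−A) = 0.21135:
  x_1 = (0.330000·20 + 0.072000·200 + 0.018000·60 + 0.165000·80) / 0.21135 = 35.28 / 0.21135 ≈ 166.93
  x_2 = (0.186000·20 + 0.348000·200 + 0.087000·60 + 0.093000·80) / 0.21135 = 85.98 / 0.21135 ≈ 406.81
  x_3 = (0.098000·20 + 0.047000·200 + 0.364000·60 + 0.049000·80) / 0.21135 = 37.12 / 0.21135 ≈ 175.63
  x_4 = (0.108375·20 + 0.100500·200 + 0.025125·60 + 0.318375·80) / 0.21135 = 49.245 / 0.21135 ≈ 233.00

x_2 = 406.81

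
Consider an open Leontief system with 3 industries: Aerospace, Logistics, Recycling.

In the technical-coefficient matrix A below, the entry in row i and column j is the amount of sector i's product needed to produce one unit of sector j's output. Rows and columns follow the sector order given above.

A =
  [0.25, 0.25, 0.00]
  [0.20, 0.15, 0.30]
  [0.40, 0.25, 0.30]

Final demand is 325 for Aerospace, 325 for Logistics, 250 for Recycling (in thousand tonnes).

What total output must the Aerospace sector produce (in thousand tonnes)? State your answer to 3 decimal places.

I − A =
  [   0.75    -0.25     0.00]
  [  -0.20     0.85    -0.30]
  [  -0.40    -0.25     0.70]
Cofactors of I−A, C_ij = (−1)^(i+j)·(minor ij) (rows/columns in the sector order above):
  C_11 = (0.85)(0.70) − (-0.30)(-0.25) = 0.5200
  C_12 = −[(-0.20)(0.70) − (-0.30)(-0.40)] = 0.2600
  C_13 = (-0.20)(-0.25) − (0.85)(-0.40) = 0.3900
  C_21 = −[(-0.25)(0.70) − (0.00)(-0.25)] = 0.1750
  C_22 = (0.75)(0.70) − (0.00)(-0.40) = 0.5250
  C_23 = −[(0.75)(-0.25) − (-0.25)(-0.40)] = 0.2875
  C_31 = (-0.25)(-0.30) − (0.00)(0.85) = 0.0750
  C_32 = −[(0.75)(-0.30) − (0.00)(-0.20)] = 0.2250
  C_33 = (0.75)(0.85) − (-0.25)(-0.20) = 0.5875
det(I−A) = Σ_j (I−A)_1j·C_1j = (0.75)(0.5200) + (-0.25)(0.2600) + (0.00)(0.3900) = 0.3250
adj(I−A) = Cᵀ =
  [ 0.5200   0.1750   0.0750]
  [ 0.2600   0.5250   0.2250]
  [ 0.3900   0.2875   0.5875]
(I − A)⁻¹ = adj(I−A) / det(I−A) ≈
  [   1.6000     0.5385     0.2308]
  [   0.8000     1.6154     0.6923]
  [   1.2000     0.8846     1.8077]
x = (I − A)⁻¹ d = adj(I−A)·d / det(I−A), with det(I−A) = 0.3250:
  x_1 = (0.5200·325 + 0.1750·325 + 0.0750·250) / 0.3250 = 244.625 / 0.3250 ≈ 752.692
  x_2 = (0.2600·325 + 0.5250·325 + 0.2250·250) / 0.3250 = 311.375 / 0.3250 ≈ 958.077
  x_3 = (0.3900·325 + 0.2875·325 + 0.5875·250) / 0.3250 = 367.0625 / 0.3250 ≈ 1129.423

x_1 = 752.692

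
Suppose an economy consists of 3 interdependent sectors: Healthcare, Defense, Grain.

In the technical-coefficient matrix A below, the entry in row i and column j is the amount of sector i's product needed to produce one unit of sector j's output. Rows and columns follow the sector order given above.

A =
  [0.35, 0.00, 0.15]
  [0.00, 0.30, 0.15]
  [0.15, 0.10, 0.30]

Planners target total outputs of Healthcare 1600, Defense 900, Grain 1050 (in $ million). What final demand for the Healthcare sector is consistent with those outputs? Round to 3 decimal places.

I − A =
  [   0.65     0.00    -0.15]
  [   0.00     0.70    -0.15]
  [  -0.15    -0.10     0.70]
d = (I − A) x:
  d_1 = (+0.65)·1600 + (+0.00)·900 + (-0.15)·1050 = 882.500
  d_2 = (+0.00)·1600 + (+0.70)·900 + (-0.15)·1050 = 472.500
  d_3 = (-0.15)·1600 + (-0.10)·900 + (+0.70)·1050 = 405.000

d_1 = 882.500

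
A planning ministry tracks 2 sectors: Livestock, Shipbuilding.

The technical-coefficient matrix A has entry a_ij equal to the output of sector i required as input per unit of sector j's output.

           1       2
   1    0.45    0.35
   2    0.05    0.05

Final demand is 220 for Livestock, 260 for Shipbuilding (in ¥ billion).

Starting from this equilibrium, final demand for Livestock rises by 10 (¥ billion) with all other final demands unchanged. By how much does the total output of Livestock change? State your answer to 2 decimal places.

I − A =
  [   0.55    -0.35]
  [  -0.05     0.95]
det(I−A) = (0.55)(0.95) − (-0.35)(-0.05) = 0.5050
adj(I−A) = [[0.95, 0.35], [0.05, 0.55]]
(I − A)⁻¹ = adj(I−A) / det(I−A) ≈
  [   1.8812     0.6931]
  [   0.0990     1.0891]
Δx = (I − A)⁻¹ Δd with Δd having +10 in the Livestock component and 0 elsewhere.
So Δx_1 = L_11 · (+10), where L_11 = adj(I−A)_11 / det(I−A) = 0.95 / 0.5050.
Δx_1 = 0.95 × (+10) / 0.5050 = 9.50 / 0.5050 ≈ 18.81.

Δx_1 = 18.81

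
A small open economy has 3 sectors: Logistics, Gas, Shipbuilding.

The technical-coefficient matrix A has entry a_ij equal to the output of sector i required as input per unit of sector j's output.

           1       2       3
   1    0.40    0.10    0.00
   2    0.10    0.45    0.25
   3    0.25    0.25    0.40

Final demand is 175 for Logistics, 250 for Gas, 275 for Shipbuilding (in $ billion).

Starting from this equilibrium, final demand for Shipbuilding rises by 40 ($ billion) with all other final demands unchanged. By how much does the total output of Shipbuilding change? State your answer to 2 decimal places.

Δx_3 = 86.34

I − A =
  [   0.60    -0.10     0.00]
  [  -0.10     0.55    -0.25]
  [  -0.25    -0.25     0.60]
Cofactors of I−A, C_ij = (−1)^(i+j)·(minor ij) (rows/columns in the sector order above):
  C_11 = (0.55)(0.60) − (-0.25)(-0.25) = 0.2675
  C_12 = −[(-0.10)(0.60) − (-0.25)(-0.25)] = 0.1225
  C_13 = (-0.10)(-0.25) − (0.55)(-0.25) = 0.1625
  C_21 = −[(-0.10)(0.60) − (0.00)(-0.25)] = 0.0600
  C_22 = (0.60)(0.60) − (0.00)(-0.25) = 0.3600
  C_23 = −[(0.60)(-0.25) − (-0.10)(-0.25)] = 0.1750
  C_31 = (-0.10)(-0.25) − (0.00)(0.55) = 0.0250
  C_32 = −[(0.60)(-0.25) − (0.00)(-0.10)] = 0.1500
  C_33 = (0.60)(0.55) − (-0.10)(-0.10) = 0.3200
det(I−A) = Σ_j (I−A)_1j·C_1j = (0.60)(0.2675) + (-0.10)(0.1225) + (0.00)(0.1625) = 0.14825
adj(I−A) = Cᵀ =
  [ 0.2675   0.0600   0.0250]
  [ 0.1225   0.3600   0.1500]
  [ 0.1625   0.1750   0.3200]
(I − A)⁻¹ = adj(I−A) / det(I−A) ≈
  [   1.8044     0.4047     0.1686]
  [   0.8263     2.4283     1.0118]
  [   1.0961     1.1804     2.1585]
Δx = (I − A)⁻¹ Δd with Δd having +40 in the Shipbuilding component and 0 elsewhere.
So Δx_3 = L_33 · (+40), where L_33 = adj(I−A)_33 / det(I−A) = 0.3200 / 0.14825.
Δx_3 = 0.3200 × (+40) / 0.14825 = 12.80 / 0.14825 ≈ 86.34.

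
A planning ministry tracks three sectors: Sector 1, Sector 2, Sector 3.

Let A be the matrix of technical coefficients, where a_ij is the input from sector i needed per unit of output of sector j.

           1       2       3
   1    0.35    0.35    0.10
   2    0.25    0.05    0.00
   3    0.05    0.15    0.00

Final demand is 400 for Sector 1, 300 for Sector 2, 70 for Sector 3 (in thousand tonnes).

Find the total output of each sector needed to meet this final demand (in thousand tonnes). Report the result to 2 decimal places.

I − A =
  [   0.65    -0.35    -0.10]
  [  -0.25     0.95     0.00]
  [  -0.05    -0.15     1.00]
Cofactors of I−A, C_ij = (−1)^(i+j)·(minor ij) (rows/columns in the sector order above):
  C_11 = (0.95)(1.00) − (0.00)(-0.15) = 0.9500
  C_12 = −[(-0.25)(1.00) − (0.00)(-0.05)] = 0.2500
  C_13 = (-0.25)(-0.15) − (0.95)(-0.05) = 0.0850
  C_21 = −[(-0.35)(1.00) − (-0.10)(-0.15)] = 0.3650
  C_22 = (0.65)(1.00) − (-0.10)(-0.05) = 0.6450
  C_23 = −[(0.65)(-0.15) − (-0.35)(-0.05)] = 0.1150
  C_31 = (-0.35)(0.00) − (-0.10)(0.95) = 0.0950
  C_32 = −[(0.65)(0.00) − (-0.10)(-0.25)] = 0.0250
  C_33 = (0.65)(0.95) − (-0.35)(-0.25) = 0.5300
det(I−A) = Σ_j (I−A)_1j·C_1j = (0.65)(0.9500) + (-0.35)(0.2500) + (-0.10)(0.0850) = 0.5215
adj(I−A) = Cᵀ =
  [ 0.9500   0.3650   0.0950]
  [ 0.2500   0.6450   0.0250]
  [ 0.0850   0.1150   0.5300]
(I − A)⁻¹ = adj(I−A) / det(I−A) ≈
  [   1.8217     0.6999     0.1822]
  [   0.4794     1.2368     0.0479]
  [   0.1630     0.2205     1.0163]
x = (I − A)⁻¹ d = adj(I−A)·d / det(I−A), with det(I−A) = 0.5215:
  x_1 = (0.9500·400 + 0.3650·300 + 0.0950·70) / 0.5215 = 496.15 / 0.5215 ≈ 951.39
  x_2 = (0.2500·400 + 0.6450·300 + 0.0250·70) / 0.5215 = 295.25 / 0.5215 ≈ 566.16
  x_3 = (0.0850·400 + 0.1150·300 + 0.5300·70) / 0.5215 = 105.60 / 0.5215 ≈ 202.49

x_1 = 951.39, x_2 = 566.16, x_3 = 202.49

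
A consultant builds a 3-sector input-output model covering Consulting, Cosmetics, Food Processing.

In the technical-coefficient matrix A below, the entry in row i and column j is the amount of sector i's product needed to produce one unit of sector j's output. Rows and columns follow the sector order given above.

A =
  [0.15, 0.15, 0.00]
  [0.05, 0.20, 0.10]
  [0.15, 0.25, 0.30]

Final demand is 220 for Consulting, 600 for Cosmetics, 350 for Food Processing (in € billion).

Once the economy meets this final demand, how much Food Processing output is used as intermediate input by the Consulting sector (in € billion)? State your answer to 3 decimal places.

I − A =
  [   0.85    -0.15     0.00]
  [  -0.05     0.80    -0.10]
  [  -0.15    -0.25     0.70]
Cofactors of I−A, C_ij = (−1)^(i+j)·(minor ij) (rows/columns in the sector order above):
  C_11 = (0.80)(0.70) − (-0.10)(-0.25) = 0.5350
  C_12 = −[(-0.05)(0.70) − (-0.10)(-0.15)] = 0.0500
  C_13 = (-0.05)(-0.25) − (0.80)(-0.15) = 0.1325
  C_21 = −[(-0.15)(0.70) − (0.00)(-0.25)] = 0.1050
  C_22 = (0.85)(0.70) − (0.00)(-0.15) = 0.5950
  C_23 = −[(0.85)(-0.25) − (-0.15)(-0.15)] = 0.2350
  C_31 = (-0.15)(-0.10) − (0.00)(0.80) = 0.0150
  C_32 = −[(0.85)(-0.10) − (0.00)(-0.05)] = 0.0850
  C_33 = (0.85)(0.80) − (-0.15)(-0.05) = 0.6725
det(I−A) = Σ_j (I−A)_1j·C_1j = (0.85)(0.5350) + (-0.15)(0.0500) + (0.00)(0.1325) = 0.44725
adj(I−A) = Cᵀ =
  [ 0.5350   0.1050   0.0150]
  [ 0.0500   0.5950   0.0850]
  [ 0.1325   0.2350   0.6725]
(I − A)⁻¹ = adj(I−A) / det(I−A) ≈
  [   1.1962     0.2348     0.0335]
  [   0.1118     1.3304     0.1901]
  [   0.2963     0.5254     1.5036]
First solve x = (I − A)⁻¹ d = adj(I−A)·d / det(I−A); in particular x_1 = (0.5350·220 + 0.1050·600 + 0.0150·350) / 0.44725 = 185.95 / 0.44725 ≈ 415.76300.
Intermediate flow from 3 to 1: z_31 = a_31 · x_1 = 0.15 × 185.95 / 0.44725 = 27.8925 / 0.44725 ≈ 62.364.

z_31 = 62.364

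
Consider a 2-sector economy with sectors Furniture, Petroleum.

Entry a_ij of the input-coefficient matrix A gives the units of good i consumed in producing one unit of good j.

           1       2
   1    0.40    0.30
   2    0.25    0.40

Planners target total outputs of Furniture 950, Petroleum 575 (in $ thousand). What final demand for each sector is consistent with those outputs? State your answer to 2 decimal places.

d_1 = 397.50, d_2 = 107.50

I − A =
  [   0.60    -0.30]
  [  -0.25     0.60]
d = (I − A) x:
  d_1 = (+0.60)·950 + (-0.30)·575 = 397.50
  d_2 = (-0.25)·950 + (+0.60)·575 = 107.50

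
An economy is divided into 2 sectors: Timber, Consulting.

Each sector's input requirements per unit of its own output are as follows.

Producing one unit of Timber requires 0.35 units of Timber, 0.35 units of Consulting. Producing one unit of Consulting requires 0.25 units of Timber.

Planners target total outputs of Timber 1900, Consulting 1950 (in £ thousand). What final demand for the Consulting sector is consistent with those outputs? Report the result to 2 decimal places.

I − A =
  [   0.65    -0.25]
  [  -0.35     1.00]
d = (I − A) x:
  d_T = (+0.65)·1900 + (-0.25)·1950 = 747.50
  d_C = (-0.35)·1900 + (+1.00)·1950 = 1285.00

d_C = 1285.00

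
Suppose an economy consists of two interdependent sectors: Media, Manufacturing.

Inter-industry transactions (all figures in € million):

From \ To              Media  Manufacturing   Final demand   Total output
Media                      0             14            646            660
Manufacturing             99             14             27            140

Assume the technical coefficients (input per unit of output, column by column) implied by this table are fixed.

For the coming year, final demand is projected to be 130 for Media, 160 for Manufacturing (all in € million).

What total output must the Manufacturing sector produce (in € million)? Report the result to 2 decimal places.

Technical coefficients a_ij = z_ij / X_j:
  a_11 = 0/660 = 0.00, a_21 = 99/660 = 0.15
  a_12 = 14/140 = 0.10, a_22 = 14/140 = 0.10
I − A =
  [   1.00    -0.10]
  [  -0.15     0.90]
det(I−A) = (1.00)(0.90) − (-0.10)(-0.15) = 0.8850
adj(I−A) = [[0.90, 0.10], [0.15, 1.00]]
(I − A)⁻¹ = adj(I−A) / det(I−A) ≈
  [   1.0169     0.1130]
  [   0.1695     1.1299]
x = (I − A)⁻¹ d = adj(I−A)·d / det(I−A), with det(I−A) = 0.8850:
  x_1 = (0.90·130 + 0.10·160) / 0.8850 = 133.00 / 0.8850 ≈ 150.28
  x_2 = (0.15·130 + 1.00·160) / 0.8850 = 179.50 / 0.8850 ≈ 202.82

x_2 = 202.82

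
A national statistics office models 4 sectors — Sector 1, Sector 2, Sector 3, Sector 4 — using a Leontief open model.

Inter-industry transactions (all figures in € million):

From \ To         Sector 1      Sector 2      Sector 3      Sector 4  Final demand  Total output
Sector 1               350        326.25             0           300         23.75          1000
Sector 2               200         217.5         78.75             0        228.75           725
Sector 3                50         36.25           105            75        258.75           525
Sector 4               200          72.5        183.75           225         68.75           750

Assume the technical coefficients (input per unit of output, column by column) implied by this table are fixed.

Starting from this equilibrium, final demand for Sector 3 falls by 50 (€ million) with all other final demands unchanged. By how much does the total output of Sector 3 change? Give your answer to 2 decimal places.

Δx_3 = -75.80

Technical coefficients a_ij = z_ij / X_j:
  a_11 = 350/1000 = 0.35, a_21 = 200/1000 = 0.20, a_31 = 50/1000 = 0.05, a_41 = 200/1000 = 0.20
  a_12 = 326.25/725 = 0.45, a_22 = 217.5/725 = 0.30, a_32 = 36.25/725 = 0.05, a_42 = 72.5/725 = 0.10
  a_13 = 0/525 = 0.00, a_23 = 78.75/525 = 0.15, a_33 = 105/525 = 0.20, a_43 = 183.75/525 = 0.35
  a_14 = 300/750 = 0.40, a_24 = 0/750 = 0.00, a_34 = 75/750 = 0.10, a_44 = 225/750 = 0.30
I − A =
  [   0.65    -0.45     0.00    -0.40]
  [  -0.20     0.70    -0.15     0.00]
  [  -0.05    -0.05     0.80    -0.10]
  [  -0.20    -0.10    -0.35     0.70]
Compute the cofactors C_ij = (−1)^(i+j)·(3×3 minor ij) of I−A; the adjugate is their transpose:
adj(I−A) = Cᵀ =
  [ 0.36075   0.27525   0.15125   0.22775]
  [ 0.11325   0.27025   0.08425   0.07675]
  [ 0.04750   0.05200   0.19150   0.05450]
  [ 0.14300   0.14325   0.15100   0.28375]
det(I−A) = Σ_j (I−A)_1j·C_1j = (0.65)(0.36075) + (-0.45)(0.11325) + (0.00)(0.04750) + (-0.40)(0.14300) = 0.126325
(I − A)⁻¹ = adj(I−A) / det(I−A) ≈
  [   2.8557     2.1789     1.1973     1.8029]
  [   0.8965     2.1393     0.6669     0.6076]
  [   0.3760     0.4116     1.5159     0.4314]
  [   1.1320     1.1340     1.1953     2.2462]
Δx = (I − A)⁻¹ Δd with Δd having -50 in the Sector 3 component and 0 elsewhere.
So Δx_3 = L_33 · (-50), where L_33 = adj(I−A)_33 / det(I−A) = 0.19150 / 0.126325.
Δx_3 = 0.19150 × (-50) / 0.126325 = -9.575 / 0.126325 ≈ -75.80.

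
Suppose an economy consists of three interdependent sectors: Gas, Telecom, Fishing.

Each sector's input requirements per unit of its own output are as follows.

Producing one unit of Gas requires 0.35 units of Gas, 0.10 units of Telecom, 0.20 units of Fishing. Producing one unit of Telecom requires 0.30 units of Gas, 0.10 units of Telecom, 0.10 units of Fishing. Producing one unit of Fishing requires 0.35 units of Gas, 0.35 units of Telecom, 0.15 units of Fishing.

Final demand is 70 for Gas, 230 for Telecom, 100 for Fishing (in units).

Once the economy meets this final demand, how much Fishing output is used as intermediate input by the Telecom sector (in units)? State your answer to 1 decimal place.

z_FT = 41.0

I − A =
  [   0.65    -0.30    -0.35]
  [  -0.10     0.90    -0.35]
  [  -0.20    -0.10     0.85]
Cofactors of I−A, C_ij = (−1)^(i+j)·(minor ij) (rows/columns in the sector order above):
  C_11 = (0.90)(0.85) − (-0.35)(-0.10) = 0.7300
  C_12 = −[(-0.10)(0.85) − (-0.35)(-0.20)] = 0.1550
  C_13 = (-0.10)(-0.10) − (0.90)(-0.20) = 0.1900
  C_21 = −[(-0.30)(0.85) − (-0.35)(-0.10)] = 0.2900
  C_22 = (0.65)(0.85) − (-0.35)(-0.20) = 0.4825
  C_23 = −[(0.65)(-0.10) − (-0.30)(-0.20)] = 0.1250
  C_31 = (-0.30)(-0.35) − (-0.35)(0.90) = 0.4200
  C_32 = −[(0.65)(-0.35) − (-0.35)(-0.10)] = 0.2625
  C_33 = (0.65)(0.90) − (-0.30)(-0.10) = 0.5550
det(I−A) = Σ_j (I−A)_1j·C_1j = (0.65)(0.7300) + (-0.30)(0.1550) + (-0.35)(0.1900) = 0.3615
adj(I−A) = Cᵀ =
  [ 0.7300   0.2900   0.4200]
  [ 0.1550   0.4825   0.2625]
  [ 0.1900   0.1250   0.5550]
(I − A)⁻¹ = adj(I−A) / det(I−A) ≈
  [   2.0194     0.8022     1.1618]
  [   0.4288     1.3347     0.7261]
  [   0.5256     0.3458     1.5353]
First solve x = (I − A)⁻¹ d = adj(I−A)·d / det(I−A); in particular x_T = (0.1550·70 + 0.4825·230 + 0.2625·100) / 0.3615 = 148.075 / 0.3615 ≈ 409.613.
Intermediate flow from F to T: z_FT = a_FT · x_T = 0.10 × 148.075 / 0.3615 = 14.8075 / 0.3615 ≈ 41.0.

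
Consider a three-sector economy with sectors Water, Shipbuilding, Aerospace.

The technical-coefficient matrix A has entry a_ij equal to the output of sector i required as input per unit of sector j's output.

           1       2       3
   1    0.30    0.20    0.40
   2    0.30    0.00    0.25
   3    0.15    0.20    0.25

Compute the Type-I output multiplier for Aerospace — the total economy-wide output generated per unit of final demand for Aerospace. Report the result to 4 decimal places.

I − A =
  [   0.70    -0.20    -0.40]
  [  -0.30     1.00    -0.25]
  [  -0.15    -0.20     0.75]
Cofactors of I−A, C_ij = (−1)^(i+j)·(minor ij) (rows/columns in the sector order above):
  C_11 = (1.00)(0.75) − (-0.25)(-0.20) = 0.7000
  C_12 = −[(-0.30)(0.75) − (-0.25)(-0.15)] = 0.2625
  C_13 = (-0.30)(-0.20) − (1.00)(-0.15) = 0.2100
  C_21 = −[(-0.20)(0.75) − (-0.40)(-0.20)] = 0.2300
  C_22 = (0.70)(0.75) − (-0.40)(-0.15) = 0.4650
  C_23 = −[(0.70)(-0.20) − (-0.20)(-0.15)] = 0.1700
  C_31 = (-0.20)(-0.25) − (-0.40)(1.00) = 0.4500
  C_32 = −[(0.70)(-0.25) − (-0.40)(-0.30)] = 0.2950
  C_33 = (0.70)(1.00) − (-0.20)(-0.30) = 0.6400
det(I−A) = Σ_j (I−A)_1j·C_1j = (0.70)(0.7000) + (-0.20)(0.2625) + (-0.40)(0.2100) = 0.3535
adj(I−A) = Cᵀ =
  [ 0.7000   0.2300   0.4500]
  [ 0.2625   0.4650   0.2950]
  [ 0.2100   0.1700   0.6400]
(I − A)⁻¹ = adj(I−A) / det(I−A) ≈
  [   1.98020     0.65064     1.27298]
  [   0.74257     1.31542     0.83451]
  [   0.59406     0.48091     1.81047]
The output multiplier for sector j is the column-j sum of the Leontief inverse (I − A)⁻¹ = adj(I−A) / det(I−A).
Column 3 of adj(I−A): (0.4500, 0.2950, 0.6400); det(I−A) = 0.3535.
m_3 = (0.4500 + 0.2950 + 0.6400) / 0.3535 = 1.385 / 0.3535 ≈ 3.9180.

m_3 = 3.9180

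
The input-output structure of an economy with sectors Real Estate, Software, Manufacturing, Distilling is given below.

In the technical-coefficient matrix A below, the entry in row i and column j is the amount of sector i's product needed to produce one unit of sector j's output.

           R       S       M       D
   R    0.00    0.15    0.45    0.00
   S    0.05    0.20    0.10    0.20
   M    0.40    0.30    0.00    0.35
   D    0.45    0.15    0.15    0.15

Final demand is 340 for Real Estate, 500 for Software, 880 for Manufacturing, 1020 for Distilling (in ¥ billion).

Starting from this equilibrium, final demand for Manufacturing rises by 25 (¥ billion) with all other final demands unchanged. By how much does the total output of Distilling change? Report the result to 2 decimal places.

I − A =
  [   1.00    -0.15    -0.45     0.00]
  [  -0.05     0.80    -0.10    -0.20]
  [  -0.40    -0.30     1.00    -0.35]
  [  -0.45    -0.15    -0.15     0.85]
Compute the cofactors C_ij = (−1)^(i+j)·(3×3 minor ij) of I−A; the adjugate is their transpose:
adj(I−A) = Cᵀ =
  [ 0.568250   0.258000   0.309750   0.188250]
  [ 0.191625   0.573625   0.174625   0.206875]
  [ 0.428375   0.382125   0.630125   0.349375]
  [ 0.410250   0.305250   0.306000   0.605750]
det(I−A) = Σ_j (I−A)_1j·C_1j = (1.00)(0.568250) + (-0.15)(0.191625) + (-0.45)(0.428375) + (0.00)(0.410250) = 0.3467375
(I − A)⁻¹ = adj(I−A) / det(I−A) ≈
  [   1.6388     0.7441     0.8933     0.5429]
  [   0.5527     1.6543     0.5036     0.5966]
  [   1.2354     1.1021     1.8173     1.0076]
  [   1.1832     0.8803     0.8825     1.7470]
Δx = (I − A)⁻¹ Δd with Δd having +25 in the Manufacturing component and 0 elsewhere.
So Δx_D = L_DM · (+25), where L_DM = adj(I−A)_DM / det(I−A) = 0.306000 / 0.3467375.
Δx_D = 0.306000 × (+25) / 0.3467375 = 7.65 / 0.3467375 ≈ 22.06.

Δx_D = 22.06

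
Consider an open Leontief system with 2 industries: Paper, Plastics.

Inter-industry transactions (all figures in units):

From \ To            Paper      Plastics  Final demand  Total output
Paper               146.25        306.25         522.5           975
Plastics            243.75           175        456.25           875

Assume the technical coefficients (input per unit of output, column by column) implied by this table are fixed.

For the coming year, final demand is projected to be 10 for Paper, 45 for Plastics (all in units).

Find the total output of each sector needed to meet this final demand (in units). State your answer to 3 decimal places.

Technical coefficients a_ij = z_ij / X_j:
  a_11 = 146.25/975 = 0.15, a_21 = 243.75/975 = 0.25
  a_12 = 306.25/875 = 0.35, a_22 = 175/875 = 0.20
I − A =
  [   0.85    -0.35]
  [  -0.25     0.80]
det(I−A) = (0.85)(0.80) − (-0.35)(-0.25) = 0.5925
adj(I−A) = [[0.80, 0.35], [0.25, 0.85]]
(I − A)⁻¹ = adj(I−A) / det(I−A) ≈
  [   1.3502     0.5907]
  [   0.4219     1.4346]
x = (I − A)⁻¹ d = adj(I−A)·d / det(I−A), with det(I−A) = 0.5925:
  x_1 = (0.80·10 + 0.35·45) / 0.5925 = 23.75 / 0.5925 ≈ 40.084
  x_2 = (0.25·10 + 0.85·45) / 0.5925 = 40.75 / 0.5925 ≈ 68.776

x_1 = 40.084, x_2 = 68.776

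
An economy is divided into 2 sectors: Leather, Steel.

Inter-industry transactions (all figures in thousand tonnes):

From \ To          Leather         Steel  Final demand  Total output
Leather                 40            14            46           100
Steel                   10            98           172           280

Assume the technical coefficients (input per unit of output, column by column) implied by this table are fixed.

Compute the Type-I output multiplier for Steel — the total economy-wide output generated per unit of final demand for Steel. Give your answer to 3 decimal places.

Technical coefficients a_ij = z_ij / X_j:
  a_LL = 40/100 = 0.40, a_SL = 10/100 = 0.10
  a_LS = 14/280 = 0.05, a_SS = 98/280 = 0.35
I − A =
  [   0.60    -0.05]
  [  -0.10     0.65]
det(I−A) = (0.60)(0.65) − (-0.05)(-0.10) = 0.3850
adj(I−A) = [[0.65, 0.05], [0.10, 0.60]]
(I − A)⁻¹ = adj(I−A) / det(I−A) ≈
  [   1.6883     0.1299]
  [   0.2597     1.5584]
The output multiplier for sector j is the column-j sum of the Leontief inverse (I − A)⁻¹ = adj(I−A) / det(I−A).
Column S of adj(I−A): (0.05, 0.60); det(I−A) = 0.3850.
m_S = (0.05 + 0.60) / 0.3850 = 0.65 / 0.3850 ≈ 1.688.

m_S = 1.688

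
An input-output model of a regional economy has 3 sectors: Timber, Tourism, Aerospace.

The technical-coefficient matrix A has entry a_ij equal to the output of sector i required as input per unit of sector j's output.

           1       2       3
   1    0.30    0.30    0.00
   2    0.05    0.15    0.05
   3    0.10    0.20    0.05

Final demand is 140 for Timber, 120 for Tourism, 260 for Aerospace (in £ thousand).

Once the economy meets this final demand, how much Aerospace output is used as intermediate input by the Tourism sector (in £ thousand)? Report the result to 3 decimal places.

I − A =
  [   0.70    -0.30     0.00]
  [  -0.05     0.85    -0.05]
  [  -0.10    -0.20     0.95]
Cofactors of I−A, C_ij = (−1)^(i+j)·(minor ij) (rows/columns in the sector order above):
  C_11 = (0.85)(0.95) − (-0.05)(-0.20) = 0.7975
  C_12 = −[(-0.05)(0.95) − (-0.05)(-0.10)] = 0.0525
  C_13 = (-0.05)(-0.20) − (0.85)(-0.10) = 0.0950
  C_21 = −[(-0.30)(0.95) − (0.00)(-0.20)] = 0.2850
  C_22 = (0.70)(0.95) − (0.00)(-0.10) = 0.6650
  C_23 = −[(0.70)(-0.20) − (-0.30)(-0.10)] = 0.1700
  C_31 = (-0.30)(-0.05) − (0.00)(0.85) = 0.0150
  C_32 = −[(0.70)(-0.05) − (0.00)(-0.05)] = 0.0350
  C_33 = (0.70)(0.85) − (-0.30)(-0.05) = 0.5800
det(I−A) = Σ_j (I−A)_1j·C_1j = (0.70)(0.7975) + (-0.30)(0.0525) + (0.00)(0.0950) = 0.5425
adj(I−A) = Cᵀ =
  [ 0.7975   0.2850   0.0150]
  [ 0.0525   0.6650   0.0350]
  [ 0.0950   0.1700   0.5800]
(I − A)⁻¹ = adj(I−A) / det(I−A) ≈
  [   1.4700     0.5253     0.0276]
  [   0.0968     1.2258     0.0645]
  [   0.1751     0.3134     1.0691]
First solve x = (I − A)⁻¹ d = adj(I−A)·d / det(I−A); in particular x_2 = (0.0525·140 + 0.6650·120 + 0.0350·260) / 0.5425 = 96.25 / 0.5425 ≈ 177.41935.
Intermediate flow from 3 to 2: z_32 = a_32 · x_2 = 0.20 × 96.25 / 0.5425 = 19.25 / 0.5425 ≈ 35.484.

z_32 = 35.484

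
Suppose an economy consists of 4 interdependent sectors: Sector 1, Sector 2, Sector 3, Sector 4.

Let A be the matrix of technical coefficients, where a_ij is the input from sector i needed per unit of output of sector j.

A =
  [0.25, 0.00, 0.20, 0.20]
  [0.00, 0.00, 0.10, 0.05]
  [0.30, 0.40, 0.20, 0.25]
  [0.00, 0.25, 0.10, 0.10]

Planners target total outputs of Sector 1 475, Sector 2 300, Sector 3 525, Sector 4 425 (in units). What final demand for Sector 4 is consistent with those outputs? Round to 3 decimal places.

I − A =
  [   0.75     0.00    -0.20    -0.20]
  [   0.00     1.00    -0.10    -0.05]
  [  -0.30    -0.40     0.80    -0.25]
  [   0.00    -0.25    -0.10     0.90]
d = (I − A) x:
  d_1 = (+0.75)·475 + (+0.00)·300 + (-0.20)·525 + (-0.20)·425 = 166.250
  d_2 = (+0.00)·475 + (+1.00)·300 + (-0.10)·525 + (-0.05)·425 = 226.250
  d_3 = (-0.30)·475 + (-0.40)·300 + (+0.80)·525 + (-0.25)·425 = 51.250
  d_4 = (+0.00)·475 + (-0.25)·300 + (-0.10)·525 + (+0.90)·425 = 255.000

d_4 = 255.000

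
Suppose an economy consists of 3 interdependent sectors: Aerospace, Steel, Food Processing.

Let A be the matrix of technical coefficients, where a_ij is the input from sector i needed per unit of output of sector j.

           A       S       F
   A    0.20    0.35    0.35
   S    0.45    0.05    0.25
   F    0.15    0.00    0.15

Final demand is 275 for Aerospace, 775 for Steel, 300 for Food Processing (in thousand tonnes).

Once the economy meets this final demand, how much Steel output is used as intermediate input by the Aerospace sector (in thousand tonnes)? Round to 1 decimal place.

z_SA = 579.8

I − A =
  [   0.80    -0.35    -0.35]
  [  -0.45     0.95    -0.25]
  [  -0.15     0.00     0.85]
Cofactors of I−A, C_ij = (−1)^(i+j)·(minor ij) (rows/columns in the sector order above):
  C_11 = (0.95)(0.85) − (-0.25)(0.00) = 0.8075
  C_12 = −[(-0.45)(0.85) − (-0.25)(-0.15)] = 0.4200
  C_13 = (-0.45)(0.00) − (0.95)(-0.15) = 0.1425
  C_21 = −[(-0.35)(0.85) − (-0.35)(0.00)] = 0.2975
  C_22 = (0.80)(0.85) − (-0.35)(-0.15) = 0.6275
  C_23 = −[(0.80)(0.00) − (-0.35)(-0.15)] = 0.0525
  C_31 = (-0.35)(-0.25) − (-0.35)(0.95) = 0.4200
  C_32 = −[(0.80)(-0.25) − (-0.35)(-0.45)] = 0.3575
  C_33 = (0.80)(0.95) − (-0.35)(-0.45) = 0.6025
det(I−A) = Σ_j (I−A)_1j·C_1j = (0.80)(0.8075) + (-0.35)(0.4200) + (-0.35)(0.1425) = 0.449125
adj(I−A) = Cᵀ =
  [ 0.8075   0.2975   0.4200]
  [ 0.4200   0.6275   0.3575]
  [ 0.1425   0.0525   0.6025]
(I − A)⁻¹ = adj(I−A) / det(I−A) ≈
  [   1.7979     0.6624     0.9352]
  [   0.9352     1.3972     0.7960]
  [   0.3173     0.1169     1.3415]
First solve x = (I − A)⁻¹ d = adj(I−A)·d / det(I−A); in particular x_A = (0.8075·275 + 0.2975·775 + 0.4200·300) / 0.449125 = 578.625 / 0.449125 ≈ 1288.338.
Intermediate flow from S to A: z_SA = a_SA · x_A = 0.45 × 578.625 / 0.449125 = 260.38125 / 0.449125 ≈ 579.8.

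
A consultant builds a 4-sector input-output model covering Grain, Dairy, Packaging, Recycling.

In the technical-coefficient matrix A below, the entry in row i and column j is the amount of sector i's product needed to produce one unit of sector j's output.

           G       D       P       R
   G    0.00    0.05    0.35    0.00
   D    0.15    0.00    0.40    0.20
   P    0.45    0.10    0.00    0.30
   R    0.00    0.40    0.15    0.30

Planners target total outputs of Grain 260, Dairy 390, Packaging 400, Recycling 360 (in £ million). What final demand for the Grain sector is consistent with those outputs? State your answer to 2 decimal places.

d_G = 100.50

I − A =
  [   1.00    -0.05    -0.35     0.00]
  [  -0.15     1.00    -0.40    -0.20]
  [  -0.45    -0.10     1.00    -0.30]
  [   0.00    -0.40    -0.15     0.70]
d = (I − A) x:
  d_G = (+1.00)·260 + (-0.05)·390 + (-0.35)·400 + (+0.00)·360 = 100.50
  d_D = (-0.15)·260 + (+1.00)·390 + (-0.40)·400 + (-0.20)·360 = 119.00
  d_P = (-0.45)·260 + (-0.10)·390 + (+1.00)·400 + (-0.30)·360 = 136.00
  d_R = (+0.00)·260 + (-0.40)·390 + (-0.15)·400 + (+0.70)·360 = 36.00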